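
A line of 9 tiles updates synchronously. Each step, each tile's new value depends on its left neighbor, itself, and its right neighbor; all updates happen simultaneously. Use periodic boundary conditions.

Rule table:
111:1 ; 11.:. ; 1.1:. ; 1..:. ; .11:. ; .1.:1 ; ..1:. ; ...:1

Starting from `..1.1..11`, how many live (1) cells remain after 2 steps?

step 1: ..1.1....
step 2: 1.1.1.111
count of 1: 6

6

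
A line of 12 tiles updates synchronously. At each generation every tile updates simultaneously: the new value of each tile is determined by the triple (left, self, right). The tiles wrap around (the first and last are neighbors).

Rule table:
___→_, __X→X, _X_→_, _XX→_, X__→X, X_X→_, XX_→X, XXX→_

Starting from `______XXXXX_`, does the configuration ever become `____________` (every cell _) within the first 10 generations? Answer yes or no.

no

generation 1: _____X____XX
generation 2: X___X_X__X_X
generation 3: XX_X___XX___
generation 4: _X__X_X_XX_X
generation 5: __XX_____X__
generation 6: _X_XX___X_X_
generation 7: X___XX_X___X
generation 8: XX_X_X__X_X_
generation 9: _X____XX____
generation 10: X_X__X_XX___
generation 10 is X_X__X_XX___, still not uniform _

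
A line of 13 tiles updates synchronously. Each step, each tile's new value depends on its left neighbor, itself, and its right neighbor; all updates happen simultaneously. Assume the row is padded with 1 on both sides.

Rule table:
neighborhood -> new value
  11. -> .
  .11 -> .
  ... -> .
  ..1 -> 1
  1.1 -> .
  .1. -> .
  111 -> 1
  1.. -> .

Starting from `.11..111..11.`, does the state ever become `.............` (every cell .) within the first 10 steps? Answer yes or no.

....1.1..1...
...1....1...1
..1....1...1.
.1....1...1..
.....1...1..1
....1...1..1.
...1...1..1..
..1...1..1..1
.1...1..1..1.
....1..1..1..
step 10 is ....1..1..1.., still not uniform .

no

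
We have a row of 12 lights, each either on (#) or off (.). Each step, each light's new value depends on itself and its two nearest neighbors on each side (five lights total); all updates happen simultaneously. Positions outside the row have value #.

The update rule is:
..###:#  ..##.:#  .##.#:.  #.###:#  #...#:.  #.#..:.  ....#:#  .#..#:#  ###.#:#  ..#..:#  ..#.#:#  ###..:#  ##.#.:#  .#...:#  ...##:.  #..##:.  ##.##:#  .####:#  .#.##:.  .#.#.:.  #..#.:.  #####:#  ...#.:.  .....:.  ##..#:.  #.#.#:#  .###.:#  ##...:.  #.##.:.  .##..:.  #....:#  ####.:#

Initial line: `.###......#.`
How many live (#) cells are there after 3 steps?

9

step 1: ####.#..#.#.
step 2: #####.#.#.#.
step 3: #######.#.#.
count of #: 9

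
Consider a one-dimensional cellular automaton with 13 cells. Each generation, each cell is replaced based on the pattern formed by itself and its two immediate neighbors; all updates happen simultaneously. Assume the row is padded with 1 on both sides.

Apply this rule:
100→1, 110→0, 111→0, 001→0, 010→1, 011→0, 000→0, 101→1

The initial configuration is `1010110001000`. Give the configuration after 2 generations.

0111001001100
1000101100010

1000101100010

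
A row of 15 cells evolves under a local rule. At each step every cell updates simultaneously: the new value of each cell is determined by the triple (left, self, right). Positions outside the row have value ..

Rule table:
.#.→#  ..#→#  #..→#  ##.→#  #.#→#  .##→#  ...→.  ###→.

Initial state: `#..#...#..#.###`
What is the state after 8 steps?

#.##.##.......#

step 1: #####.#######.#
step 2: #...###.....###
step 3: ##.##.##...##.#
step 4: #########.#####
step 5: #.......###...#
step 6: ##.....##.##.##
step 7: ###...#########
step 8: #.##.##.......#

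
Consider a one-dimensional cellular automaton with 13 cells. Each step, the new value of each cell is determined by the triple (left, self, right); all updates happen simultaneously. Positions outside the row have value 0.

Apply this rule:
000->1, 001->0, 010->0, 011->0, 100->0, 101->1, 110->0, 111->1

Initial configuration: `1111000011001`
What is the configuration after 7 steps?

0000011110001

step 1: 0110011000000
step 2: 0000000011111
step 3: 1111111001110
step 4: 0111110000100
step 5: 0011100110001
step 6: 1001000000100
step 7: 0000011110001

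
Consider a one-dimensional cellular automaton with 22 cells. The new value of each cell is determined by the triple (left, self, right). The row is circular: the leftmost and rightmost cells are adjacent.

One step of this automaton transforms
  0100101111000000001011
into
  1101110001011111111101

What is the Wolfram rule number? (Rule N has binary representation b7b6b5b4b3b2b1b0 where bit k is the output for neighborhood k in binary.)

103

position 7: 111 → 0  (bit 7 = 0)
position 9: 110 → 1  (bit 6 = 1)
position 0: 101 → 1  (bit 5 = 1)
position 2: 100 → 0  (bit 4 = 0)
position 6: 011 → 0  (bit 3 = 0)
position 1: 010 → 1  (bit 2 = 1)
position 3: 001 → 1  (bit 1 = 1)
position 11: 000 → 1  (bit 0 = 1)
bits b7..b0 = 01100111 = 103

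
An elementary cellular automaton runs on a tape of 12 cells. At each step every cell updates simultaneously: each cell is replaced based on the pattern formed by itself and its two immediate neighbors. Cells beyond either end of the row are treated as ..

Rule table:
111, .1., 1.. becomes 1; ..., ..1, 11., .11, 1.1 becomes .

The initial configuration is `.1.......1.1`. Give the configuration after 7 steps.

.11......1.1
...1.....1.1
...11....1.1
.....1...1.1
.....11..1.1
.......1.1.1
.......1.1.1

.......1.1.1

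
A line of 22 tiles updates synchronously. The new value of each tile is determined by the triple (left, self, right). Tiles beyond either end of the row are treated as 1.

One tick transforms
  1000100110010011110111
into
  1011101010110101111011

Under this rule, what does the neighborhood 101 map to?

1

At position 18 the neighborhood is 101; the next row has 1 there.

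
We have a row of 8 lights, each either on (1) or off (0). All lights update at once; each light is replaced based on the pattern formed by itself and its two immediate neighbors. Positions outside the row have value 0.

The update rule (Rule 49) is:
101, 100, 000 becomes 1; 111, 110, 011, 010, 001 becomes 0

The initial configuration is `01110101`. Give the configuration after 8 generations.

00100111

00001010
11100101
00010010
11001001
00100100
10010011
01001000
00100111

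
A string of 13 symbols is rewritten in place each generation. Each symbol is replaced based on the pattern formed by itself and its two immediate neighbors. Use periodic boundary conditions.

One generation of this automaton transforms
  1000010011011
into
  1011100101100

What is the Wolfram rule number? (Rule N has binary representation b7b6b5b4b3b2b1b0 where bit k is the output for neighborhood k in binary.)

99

position 12: 111 → 0  (bit 7 = 0)
position 0: 110 → 1  (bit 6 = 1)
position 10: 101 → 1  (bit 5 = 1)
position 1: 100 → 0  (bit 4 = 0)
position 8: 011 → 0  (bit 3 = 0)
position 5: 010 → 0  (bit 2 = 0)
position 4: 001 → 1  (bit 1 = 1)
position 2: 000 → 1  (bit 0 = 1)
bits b7..b0 = 01100011 = 99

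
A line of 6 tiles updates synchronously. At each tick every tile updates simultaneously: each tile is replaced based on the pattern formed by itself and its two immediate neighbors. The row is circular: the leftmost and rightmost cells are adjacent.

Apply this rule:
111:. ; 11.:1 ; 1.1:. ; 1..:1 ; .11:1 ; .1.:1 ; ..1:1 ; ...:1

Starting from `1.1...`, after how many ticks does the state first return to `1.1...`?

2

1.1111
1.1...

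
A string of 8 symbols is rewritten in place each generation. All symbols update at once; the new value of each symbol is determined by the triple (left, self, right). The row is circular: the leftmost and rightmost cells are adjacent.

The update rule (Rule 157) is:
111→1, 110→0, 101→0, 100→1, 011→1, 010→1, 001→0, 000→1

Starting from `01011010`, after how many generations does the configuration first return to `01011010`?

generation 1: 01010011
generation 2: 01011010

2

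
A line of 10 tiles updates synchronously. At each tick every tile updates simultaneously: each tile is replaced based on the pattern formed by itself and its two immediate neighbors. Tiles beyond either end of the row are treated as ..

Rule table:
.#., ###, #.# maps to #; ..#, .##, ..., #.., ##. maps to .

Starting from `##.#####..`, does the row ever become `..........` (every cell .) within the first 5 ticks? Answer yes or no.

yes

tick 1: ..#.###...
tick 2: ..##.#....
tick 3: ....##....
tick 4: ..........
all cells are . at tick 4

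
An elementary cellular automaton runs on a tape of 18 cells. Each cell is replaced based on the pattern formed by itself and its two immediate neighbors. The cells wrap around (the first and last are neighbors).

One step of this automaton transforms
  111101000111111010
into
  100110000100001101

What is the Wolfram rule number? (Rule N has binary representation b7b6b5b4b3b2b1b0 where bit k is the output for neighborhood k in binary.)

104

position 1: 111 → 0  (bit 7 = 0)
position 3: 110 → 1  (bit 6 = 1)
position 4: 101 → 1  (bit 5 = 1)
position 6: 100 → 0  (bit 4 = 0)
position 0: 011 → 1  (bit 3 = 1)
position 5: 010 → 0  (bit 2 = 0)
position 8: 001 → 0  (bit 1 = 0)
position 7: 000 → 0  (bit 0 = 0)
bits b7..b0 = 01101000 = 104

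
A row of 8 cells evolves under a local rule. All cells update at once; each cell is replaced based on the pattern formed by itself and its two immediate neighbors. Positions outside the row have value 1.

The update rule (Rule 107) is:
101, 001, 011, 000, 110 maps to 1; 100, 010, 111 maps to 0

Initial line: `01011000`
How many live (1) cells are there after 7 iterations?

6

10111011
11101110
00111011
01101110
11111011
00001110
01111011
count of 1: 6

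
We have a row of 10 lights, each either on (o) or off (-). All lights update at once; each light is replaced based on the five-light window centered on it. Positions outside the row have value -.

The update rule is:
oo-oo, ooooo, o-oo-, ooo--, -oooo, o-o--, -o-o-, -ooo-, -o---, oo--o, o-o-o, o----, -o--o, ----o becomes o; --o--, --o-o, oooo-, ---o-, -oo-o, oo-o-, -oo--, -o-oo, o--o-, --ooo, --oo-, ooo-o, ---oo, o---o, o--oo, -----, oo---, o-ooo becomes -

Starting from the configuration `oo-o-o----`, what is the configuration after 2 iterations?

iteration 1: ---ooooo--
iteration 2: -o--oo-o-o

-o--oo-o-o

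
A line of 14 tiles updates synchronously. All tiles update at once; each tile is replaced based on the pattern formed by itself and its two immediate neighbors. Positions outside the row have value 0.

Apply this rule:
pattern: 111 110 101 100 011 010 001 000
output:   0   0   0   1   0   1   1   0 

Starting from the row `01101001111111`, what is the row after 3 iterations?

00011011100000

10001110000000
11010001000000
00011011100000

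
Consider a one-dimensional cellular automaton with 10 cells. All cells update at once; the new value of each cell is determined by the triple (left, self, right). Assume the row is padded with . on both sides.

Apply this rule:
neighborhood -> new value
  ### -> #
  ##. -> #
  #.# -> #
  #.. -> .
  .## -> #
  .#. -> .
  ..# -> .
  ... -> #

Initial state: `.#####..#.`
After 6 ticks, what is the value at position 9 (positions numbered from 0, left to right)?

.#####....
.#####.###
.#########
.#########  (fixed point — unchanged through tick 6)
position 9 holds #

#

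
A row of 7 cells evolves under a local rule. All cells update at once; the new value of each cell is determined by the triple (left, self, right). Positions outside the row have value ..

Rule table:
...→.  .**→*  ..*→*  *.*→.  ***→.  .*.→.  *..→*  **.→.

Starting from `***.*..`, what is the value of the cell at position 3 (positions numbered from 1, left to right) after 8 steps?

*....*.
.*..*.*
*.**...
..*.*..
.*...*.
*.*.*.*
.......
.......
position 3 holds .

.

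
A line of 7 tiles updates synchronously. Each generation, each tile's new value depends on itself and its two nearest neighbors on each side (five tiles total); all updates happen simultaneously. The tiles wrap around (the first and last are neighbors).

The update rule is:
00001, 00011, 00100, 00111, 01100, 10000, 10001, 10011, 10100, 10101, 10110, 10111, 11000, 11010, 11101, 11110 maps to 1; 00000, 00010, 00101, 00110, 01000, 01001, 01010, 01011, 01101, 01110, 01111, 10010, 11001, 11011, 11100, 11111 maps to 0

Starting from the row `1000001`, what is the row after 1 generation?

1110110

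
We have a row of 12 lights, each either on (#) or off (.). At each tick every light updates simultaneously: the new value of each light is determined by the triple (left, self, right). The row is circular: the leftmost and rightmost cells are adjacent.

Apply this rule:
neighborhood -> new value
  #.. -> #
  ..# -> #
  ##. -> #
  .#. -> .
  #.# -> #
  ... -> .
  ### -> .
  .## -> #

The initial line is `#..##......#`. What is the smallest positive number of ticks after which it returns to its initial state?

tick 1: ######....##
tick 2: .....##..##.
tick 3: ....########
tick 4: #..##......#

4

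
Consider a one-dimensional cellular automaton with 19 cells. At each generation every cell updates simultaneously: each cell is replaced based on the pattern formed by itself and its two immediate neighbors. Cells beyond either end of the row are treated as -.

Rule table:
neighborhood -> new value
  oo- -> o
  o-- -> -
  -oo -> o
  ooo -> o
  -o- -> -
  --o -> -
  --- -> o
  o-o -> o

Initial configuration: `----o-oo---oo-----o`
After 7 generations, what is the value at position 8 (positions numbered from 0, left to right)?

o

ooo--ooo-o-oo-ooo--
ooo--oooo-ooooooo-o
ooo--ooooooooooooo-
ooo--ooooooooooooo-  (fixed point — unchanged through generation 7)
position 8 holds o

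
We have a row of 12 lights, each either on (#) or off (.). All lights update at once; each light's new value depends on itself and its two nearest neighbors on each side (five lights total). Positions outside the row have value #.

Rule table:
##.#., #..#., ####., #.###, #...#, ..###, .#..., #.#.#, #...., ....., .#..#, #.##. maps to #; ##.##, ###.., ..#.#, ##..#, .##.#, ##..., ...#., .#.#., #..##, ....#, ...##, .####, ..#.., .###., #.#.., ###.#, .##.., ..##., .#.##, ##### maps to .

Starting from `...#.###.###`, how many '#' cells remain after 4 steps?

.#...#...#..
#.##..##..#.
..#......#..
.#.####...#.
count of #: 6

6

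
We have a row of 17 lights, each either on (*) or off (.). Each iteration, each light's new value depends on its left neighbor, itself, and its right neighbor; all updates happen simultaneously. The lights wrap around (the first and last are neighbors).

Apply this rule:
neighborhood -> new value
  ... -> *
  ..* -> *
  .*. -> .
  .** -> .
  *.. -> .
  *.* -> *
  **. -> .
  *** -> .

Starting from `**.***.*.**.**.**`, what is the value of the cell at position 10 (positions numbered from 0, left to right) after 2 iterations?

..*...*.*..*..*..
**..**.*..*..*..*
position 10 holds *

*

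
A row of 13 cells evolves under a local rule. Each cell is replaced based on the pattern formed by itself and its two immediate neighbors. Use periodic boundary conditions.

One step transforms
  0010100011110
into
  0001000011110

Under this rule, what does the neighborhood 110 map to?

1

At position 11 the neighborhood is 110; the next row has 1 there.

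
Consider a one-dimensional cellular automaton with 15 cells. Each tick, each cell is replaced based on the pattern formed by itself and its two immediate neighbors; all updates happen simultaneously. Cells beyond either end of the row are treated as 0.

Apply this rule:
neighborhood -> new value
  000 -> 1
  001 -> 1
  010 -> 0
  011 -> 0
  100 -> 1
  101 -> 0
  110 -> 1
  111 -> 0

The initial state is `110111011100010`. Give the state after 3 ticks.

tick 1: 010001000111101
tick 2: 101110111000100
tick 3: 000010001111011

000010001111011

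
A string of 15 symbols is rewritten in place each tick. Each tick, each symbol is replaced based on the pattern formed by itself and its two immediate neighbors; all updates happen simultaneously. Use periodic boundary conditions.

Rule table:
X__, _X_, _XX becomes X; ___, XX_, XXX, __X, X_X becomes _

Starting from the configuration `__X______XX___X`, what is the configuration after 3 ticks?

X_X_XX___X_X__X

X_XX_____X_X__X
__X_X____X_XX_X
X_X_XX___X_X__X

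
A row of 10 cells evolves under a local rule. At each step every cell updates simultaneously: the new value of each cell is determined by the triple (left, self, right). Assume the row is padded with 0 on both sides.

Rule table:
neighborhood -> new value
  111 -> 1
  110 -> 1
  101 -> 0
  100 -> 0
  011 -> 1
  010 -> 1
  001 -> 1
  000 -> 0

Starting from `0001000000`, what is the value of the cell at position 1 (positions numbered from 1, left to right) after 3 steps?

0011000000
0111000000
1111000000
position 1 holds 1

1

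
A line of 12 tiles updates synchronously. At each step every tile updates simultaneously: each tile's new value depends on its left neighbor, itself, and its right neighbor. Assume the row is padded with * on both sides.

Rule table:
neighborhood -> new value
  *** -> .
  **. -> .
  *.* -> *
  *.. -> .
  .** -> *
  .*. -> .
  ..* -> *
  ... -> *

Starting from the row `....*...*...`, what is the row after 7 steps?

.***...**.**

.***..**..**
**...**..**.
...***..**.*
.***...**.**
**...***.**.
...***..**.*  (repeats step 3; period 3)
step 7: .***...**.**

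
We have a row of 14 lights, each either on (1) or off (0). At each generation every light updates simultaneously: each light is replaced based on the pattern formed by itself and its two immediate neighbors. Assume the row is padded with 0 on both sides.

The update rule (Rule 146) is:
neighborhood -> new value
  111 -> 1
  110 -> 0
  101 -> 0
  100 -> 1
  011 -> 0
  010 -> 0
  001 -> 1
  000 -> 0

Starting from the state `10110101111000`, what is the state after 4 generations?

00000000110100
00000001000010
00000010100101
00000100011000

00000100011000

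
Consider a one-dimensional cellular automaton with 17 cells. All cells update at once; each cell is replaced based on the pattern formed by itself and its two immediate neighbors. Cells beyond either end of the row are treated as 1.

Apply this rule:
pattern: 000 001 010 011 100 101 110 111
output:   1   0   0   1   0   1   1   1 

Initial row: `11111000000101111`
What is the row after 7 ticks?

11111111110011111

11111011110011111
11111111110011111
11111111110011111  (fixed point — unchanged through tick 7)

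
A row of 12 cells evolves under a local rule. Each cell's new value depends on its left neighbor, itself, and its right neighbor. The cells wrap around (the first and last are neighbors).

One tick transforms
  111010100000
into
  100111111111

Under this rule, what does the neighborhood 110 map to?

At position 2 the neighborhood is 110; the next row has 0 there.

0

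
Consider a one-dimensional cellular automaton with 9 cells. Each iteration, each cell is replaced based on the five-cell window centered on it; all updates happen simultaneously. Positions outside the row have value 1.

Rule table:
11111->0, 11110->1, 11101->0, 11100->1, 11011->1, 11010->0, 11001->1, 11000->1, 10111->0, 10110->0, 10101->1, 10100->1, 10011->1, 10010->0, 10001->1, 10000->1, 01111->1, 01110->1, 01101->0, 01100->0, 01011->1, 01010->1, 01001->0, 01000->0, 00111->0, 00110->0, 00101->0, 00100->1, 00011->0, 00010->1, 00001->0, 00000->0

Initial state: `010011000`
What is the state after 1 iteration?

010100110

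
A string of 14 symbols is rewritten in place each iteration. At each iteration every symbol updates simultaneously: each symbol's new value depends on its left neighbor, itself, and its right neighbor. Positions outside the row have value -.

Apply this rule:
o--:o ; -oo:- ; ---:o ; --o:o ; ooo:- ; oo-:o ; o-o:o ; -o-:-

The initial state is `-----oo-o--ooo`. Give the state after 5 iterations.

ooo-oo-oo--oo-

ooooo-oo-oo--o
----oo-oo-ooo-
oooo-oo-oo--oo
---oo-oo-ooo-o
ooo-oo-oo--oo-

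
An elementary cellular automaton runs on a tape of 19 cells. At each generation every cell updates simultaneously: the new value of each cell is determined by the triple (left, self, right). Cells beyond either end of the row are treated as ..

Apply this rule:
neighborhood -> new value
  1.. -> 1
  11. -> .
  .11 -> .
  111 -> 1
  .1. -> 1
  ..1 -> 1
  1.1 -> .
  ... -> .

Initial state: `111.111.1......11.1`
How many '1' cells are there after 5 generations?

.1...1..11....1...1
111.1111..1..111.11
.1...11.11111.1....
111.1....111..11...
.1..11..1.1.11..1..
count of 1: 8

8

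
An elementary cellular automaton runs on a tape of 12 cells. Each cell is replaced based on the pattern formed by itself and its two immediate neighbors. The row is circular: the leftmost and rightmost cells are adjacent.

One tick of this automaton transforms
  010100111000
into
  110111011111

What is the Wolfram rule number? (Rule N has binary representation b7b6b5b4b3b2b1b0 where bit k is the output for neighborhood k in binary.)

215

position 7: 111 → 1  (bit 7 = 1)
position 8: 110 → 1  (bit 6 = 1)
position 2: 101 → 0  (bit 5 = 0)
position 4: 100 → 1  (bit 4 = 1)
position 6: 011 → 0  (bit 3 = 0)
position 1: 010 → 1  (bit 2 = 1)
position 0: 001 → 1  (bit 1 = 1)
position 10: 000 → 1  (bit 0 = 1)
bits b7..b0 = 11010111 = 215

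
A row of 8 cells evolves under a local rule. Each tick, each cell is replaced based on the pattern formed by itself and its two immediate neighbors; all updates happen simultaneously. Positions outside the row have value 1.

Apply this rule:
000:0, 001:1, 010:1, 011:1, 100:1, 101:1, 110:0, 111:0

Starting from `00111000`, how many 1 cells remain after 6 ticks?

2

tick 1: 11100101
tick 2: 00011111
tick 3: 10110000
tick 4: 01101001
tick 5: 11011111
tick 6: 00110000
count of 1: 2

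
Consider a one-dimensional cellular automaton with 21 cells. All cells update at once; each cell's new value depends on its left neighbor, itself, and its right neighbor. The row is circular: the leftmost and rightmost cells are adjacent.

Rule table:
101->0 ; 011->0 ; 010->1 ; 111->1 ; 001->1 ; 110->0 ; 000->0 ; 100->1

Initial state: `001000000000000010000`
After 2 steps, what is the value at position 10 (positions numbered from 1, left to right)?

011100000000000111000
101010000000001010100
position 10 holds 0

0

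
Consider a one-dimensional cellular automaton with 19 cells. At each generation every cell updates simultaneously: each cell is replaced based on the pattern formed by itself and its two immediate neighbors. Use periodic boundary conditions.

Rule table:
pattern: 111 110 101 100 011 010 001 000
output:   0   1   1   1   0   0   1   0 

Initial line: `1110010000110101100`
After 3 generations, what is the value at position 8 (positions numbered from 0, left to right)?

1

0011101001011010111
1100110110101101001
0111011011010110110
position 8 holds 1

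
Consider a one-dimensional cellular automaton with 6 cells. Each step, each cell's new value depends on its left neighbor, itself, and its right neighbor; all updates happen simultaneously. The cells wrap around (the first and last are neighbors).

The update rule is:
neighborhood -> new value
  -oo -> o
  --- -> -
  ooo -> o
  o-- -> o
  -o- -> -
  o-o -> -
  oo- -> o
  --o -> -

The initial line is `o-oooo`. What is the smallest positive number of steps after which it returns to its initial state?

1

o-oooo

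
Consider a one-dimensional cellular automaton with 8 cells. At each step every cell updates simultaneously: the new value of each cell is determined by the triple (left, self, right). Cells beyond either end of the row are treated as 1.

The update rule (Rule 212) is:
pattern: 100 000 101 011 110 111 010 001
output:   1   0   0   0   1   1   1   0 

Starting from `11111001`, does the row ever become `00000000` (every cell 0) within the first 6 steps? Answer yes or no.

no

11111100
11111110
11111110  (fixed point — unchanged through step 6)
step 6 is 11111110, still not uniform 0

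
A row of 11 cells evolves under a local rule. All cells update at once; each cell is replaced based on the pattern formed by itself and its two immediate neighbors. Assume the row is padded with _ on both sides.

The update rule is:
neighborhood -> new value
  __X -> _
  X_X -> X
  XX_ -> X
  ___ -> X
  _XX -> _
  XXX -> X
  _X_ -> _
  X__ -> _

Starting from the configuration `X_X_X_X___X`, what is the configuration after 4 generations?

_X_X_X__X__
__X_X_____X
X__X__XXX__
_______XX_X

_______XX_X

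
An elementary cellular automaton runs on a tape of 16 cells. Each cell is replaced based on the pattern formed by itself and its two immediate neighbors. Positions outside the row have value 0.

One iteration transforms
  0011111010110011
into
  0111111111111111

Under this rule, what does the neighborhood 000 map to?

0

At position 0 the neighborhood is 000; the next row has 0 there.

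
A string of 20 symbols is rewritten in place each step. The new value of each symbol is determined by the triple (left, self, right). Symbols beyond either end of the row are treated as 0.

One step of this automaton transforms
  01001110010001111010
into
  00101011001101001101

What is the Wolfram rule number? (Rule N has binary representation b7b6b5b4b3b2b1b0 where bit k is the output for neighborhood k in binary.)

121

position 5: 111 → 0  (bit 7 = 0)
position 6: 110 → 1  (bit 6 = 1)
position 17: 101 → 1  (bit 5 = 1)
position 2: 100 → 1  (bit 4 = 1)
position 4: 011 → 1  (bit 3 = 1)
position 1: 010 → 0  (bit 2 = 0)
position 0: 001 → 0  (bit 1 = 0)
position 11: 000 → 1  (bit 0 = 1)
bits b7..b0 = 01111001 = 121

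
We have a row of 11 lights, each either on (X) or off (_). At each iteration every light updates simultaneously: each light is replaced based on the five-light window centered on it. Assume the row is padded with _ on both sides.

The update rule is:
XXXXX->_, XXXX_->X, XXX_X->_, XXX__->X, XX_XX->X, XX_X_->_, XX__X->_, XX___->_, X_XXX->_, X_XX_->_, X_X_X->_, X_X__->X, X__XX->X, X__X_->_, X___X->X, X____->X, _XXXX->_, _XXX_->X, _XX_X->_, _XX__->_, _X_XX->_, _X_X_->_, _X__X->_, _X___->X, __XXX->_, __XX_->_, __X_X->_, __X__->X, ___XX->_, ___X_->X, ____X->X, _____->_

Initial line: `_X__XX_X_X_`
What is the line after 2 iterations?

iteration 1: XX_X_____XX
iteration 2: ___XXX_X___

___XXX_X___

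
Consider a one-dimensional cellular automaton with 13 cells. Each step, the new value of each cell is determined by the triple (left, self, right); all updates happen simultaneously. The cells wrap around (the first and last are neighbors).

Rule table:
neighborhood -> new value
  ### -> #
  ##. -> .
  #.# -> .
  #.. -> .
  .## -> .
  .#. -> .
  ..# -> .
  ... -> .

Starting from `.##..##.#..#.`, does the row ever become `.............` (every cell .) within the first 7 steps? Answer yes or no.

step 1: .............
all cells are . at step 1

yes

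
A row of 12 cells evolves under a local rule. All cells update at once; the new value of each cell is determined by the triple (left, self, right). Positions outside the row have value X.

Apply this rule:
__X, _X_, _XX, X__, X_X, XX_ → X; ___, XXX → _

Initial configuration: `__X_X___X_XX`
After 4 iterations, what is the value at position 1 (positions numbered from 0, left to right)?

X

XXXXXX_XXXX_
_____XXX__XX
X___XX_XXXX_
XX_XXXXX__XX
position 1 holds X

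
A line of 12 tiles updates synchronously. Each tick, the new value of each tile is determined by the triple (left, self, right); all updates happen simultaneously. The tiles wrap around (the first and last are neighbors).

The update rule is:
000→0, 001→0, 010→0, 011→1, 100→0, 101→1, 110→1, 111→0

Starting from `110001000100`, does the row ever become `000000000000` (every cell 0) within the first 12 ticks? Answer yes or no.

110000000000
110000000000  (fixed point — unchanged through tick 12)
tick 12 is 110000000000, still not uniform 0

no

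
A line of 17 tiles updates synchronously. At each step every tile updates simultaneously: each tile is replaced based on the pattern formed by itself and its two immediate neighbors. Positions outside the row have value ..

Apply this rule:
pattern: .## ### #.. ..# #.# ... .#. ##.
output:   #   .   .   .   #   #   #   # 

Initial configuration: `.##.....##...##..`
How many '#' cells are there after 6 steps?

step 1: .##.###.##.#.##.#
step 2: .####.###########
step 3: .#..###.........#
step 4: .#..#.#.#######.#
step 5: .#..#####.....###
step 6: .#..#...#.###.#.#
count of #: 8

8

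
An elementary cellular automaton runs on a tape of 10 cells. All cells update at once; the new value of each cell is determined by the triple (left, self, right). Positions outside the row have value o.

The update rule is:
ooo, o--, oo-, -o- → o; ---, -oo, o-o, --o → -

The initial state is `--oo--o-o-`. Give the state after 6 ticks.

ooo-o-o-o-

o--oo-o-o-
oo--o-o-o-
ooo-o-o-o-
ooo-o-o-o-  (fixed point — unchanged through tick 6)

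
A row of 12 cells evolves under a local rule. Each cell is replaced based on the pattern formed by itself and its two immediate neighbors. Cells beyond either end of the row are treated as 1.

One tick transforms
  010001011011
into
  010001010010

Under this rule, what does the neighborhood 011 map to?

At position 7 the neighborhood is 011; the next row has 1 there.

1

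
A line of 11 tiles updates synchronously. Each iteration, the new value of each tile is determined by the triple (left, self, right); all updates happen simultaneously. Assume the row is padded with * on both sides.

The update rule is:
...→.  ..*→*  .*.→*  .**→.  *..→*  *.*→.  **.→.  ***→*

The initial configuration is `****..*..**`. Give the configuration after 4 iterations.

..*.*.*.*..

iteration 1: ***.*****.*
iteration 2: **...***...
iteration 3: *.*.*.*.*.*
iteration 4: ..*.*.*.*..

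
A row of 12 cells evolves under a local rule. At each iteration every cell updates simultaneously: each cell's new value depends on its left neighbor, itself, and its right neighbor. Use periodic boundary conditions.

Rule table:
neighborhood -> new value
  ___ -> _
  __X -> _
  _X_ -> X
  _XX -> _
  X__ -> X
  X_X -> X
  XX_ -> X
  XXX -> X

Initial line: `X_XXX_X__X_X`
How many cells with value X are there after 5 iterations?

9

iteration 1: XX_XXXXX_XX_
iteration 2: _XX_XXXXX_XX
iteration 3: X_XX_XXXXX_X
iteration 4: XX_XX_XXXXX_
iteration 5: _XX_XX_XXXXX
count of X: 9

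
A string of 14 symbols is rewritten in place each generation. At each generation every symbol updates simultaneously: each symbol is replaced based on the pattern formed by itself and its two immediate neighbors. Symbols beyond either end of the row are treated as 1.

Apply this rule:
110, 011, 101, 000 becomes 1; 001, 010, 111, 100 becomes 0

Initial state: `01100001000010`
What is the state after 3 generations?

00100110111001

generation 1: 11101100011001
generation 2: 00111101011001
generation 3: 00100110111001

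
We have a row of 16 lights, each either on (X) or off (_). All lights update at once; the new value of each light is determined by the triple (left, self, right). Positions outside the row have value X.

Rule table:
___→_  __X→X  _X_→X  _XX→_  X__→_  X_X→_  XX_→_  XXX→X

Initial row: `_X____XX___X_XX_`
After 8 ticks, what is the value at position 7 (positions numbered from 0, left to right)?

_X___X____XX____
_X__XX___X_____X
_X_X____XX____X_
_X_X___X_____XX_
_X_X__XX____X___
_X_X_X_____XX__X
_X_X_X____X___X_
_X_X_X___XX__XX_
position 7 holds _

_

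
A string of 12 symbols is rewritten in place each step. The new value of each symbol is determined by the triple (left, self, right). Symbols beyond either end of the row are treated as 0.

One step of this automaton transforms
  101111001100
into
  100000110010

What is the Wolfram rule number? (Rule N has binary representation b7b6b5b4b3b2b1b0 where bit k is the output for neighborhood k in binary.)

position 3: 111 → 0  (bit 7 = 0)
position 5: 110 → 0  (bit 6 = 0)
position 1: 101 → 0  (bit 5 = 0)
position 6: 100 → 1  (bit 4 = 1)
position 2: 011 → 0  (bit 3 = 0)
position 0: 010 → 1  (bit 2 = 1)
position 7: 001 → 1  (bit 1 = 1)
position 11: 000 → 0  (bit 0 = 0)
bits b7..b0 = 00010110 = 22

22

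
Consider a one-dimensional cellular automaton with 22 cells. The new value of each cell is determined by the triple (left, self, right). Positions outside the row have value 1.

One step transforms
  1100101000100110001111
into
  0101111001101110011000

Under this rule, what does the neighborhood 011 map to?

At position 13 the neighborhood is 011; the next row has 1 there.

1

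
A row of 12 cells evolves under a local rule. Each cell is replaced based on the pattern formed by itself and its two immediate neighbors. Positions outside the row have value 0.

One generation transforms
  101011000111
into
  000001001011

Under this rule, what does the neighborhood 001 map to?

1

At position 8 the neighborhood is 001; the next row has 1 there.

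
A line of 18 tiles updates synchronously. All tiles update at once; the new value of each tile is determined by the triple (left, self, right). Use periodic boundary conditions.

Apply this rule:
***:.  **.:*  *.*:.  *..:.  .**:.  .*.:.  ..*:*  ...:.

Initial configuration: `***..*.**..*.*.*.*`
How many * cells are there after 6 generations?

..*.*...*.*.......
.*.....*..........
*.....*...........
.....*...........*
....*...........*.
...*...........*..
count of *: 2

2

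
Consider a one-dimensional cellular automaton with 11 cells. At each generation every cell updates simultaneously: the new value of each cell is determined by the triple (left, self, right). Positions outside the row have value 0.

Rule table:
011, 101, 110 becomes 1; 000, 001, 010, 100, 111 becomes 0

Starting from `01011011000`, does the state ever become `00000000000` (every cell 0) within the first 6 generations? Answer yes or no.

yes

generation 1: 00111111000
generation 2: 00100001000
generation 3: 00000000000
all cells are 0 at generation 3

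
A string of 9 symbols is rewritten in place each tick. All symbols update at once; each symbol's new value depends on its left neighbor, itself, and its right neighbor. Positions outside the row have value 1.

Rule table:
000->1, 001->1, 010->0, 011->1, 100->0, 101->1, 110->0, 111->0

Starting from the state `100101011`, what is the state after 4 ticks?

010110110

tick 1: 001010110
tick 2: 010101101
tick 3: 101011011
tick 4: 010110110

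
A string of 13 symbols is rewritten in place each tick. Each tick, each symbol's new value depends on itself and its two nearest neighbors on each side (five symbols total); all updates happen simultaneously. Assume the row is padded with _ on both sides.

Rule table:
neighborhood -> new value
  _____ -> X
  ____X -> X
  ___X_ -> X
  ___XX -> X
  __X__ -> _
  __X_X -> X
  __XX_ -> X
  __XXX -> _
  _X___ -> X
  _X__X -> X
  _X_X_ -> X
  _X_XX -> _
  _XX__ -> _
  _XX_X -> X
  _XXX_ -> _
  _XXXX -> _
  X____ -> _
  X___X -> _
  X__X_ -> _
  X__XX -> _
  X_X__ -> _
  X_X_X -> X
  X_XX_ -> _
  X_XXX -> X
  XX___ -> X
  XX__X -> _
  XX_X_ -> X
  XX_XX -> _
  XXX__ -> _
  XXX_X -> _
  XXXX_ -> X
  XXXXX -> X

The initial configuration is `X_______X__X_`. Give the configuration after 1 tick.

_X_XXXXX_X__X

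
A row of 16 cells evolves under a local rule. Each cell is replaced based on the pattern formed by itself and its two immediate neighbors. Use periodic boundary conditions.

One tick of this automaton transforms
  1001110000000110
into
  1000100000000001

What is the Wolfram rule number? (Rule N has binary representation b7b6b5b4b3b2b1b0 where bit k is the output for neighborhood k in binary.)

position 4: 111 → 1  (bit 7 = 1)
position 5: 110 → 0  (bit 6 = 0)
position 15: 101 → 1  (bit 5 = 1)
position 1: 100 → 0  (bit 4 = 0)
position 3: 011 → 0  (bit 3 = 0)
position 0: 010 → 1  (bit 2 = 1)
position 2: 001 → 0  (bit 1 = 0)
position 7: 000 → 0  (bit 0 = 0)
bits b7..b0 = 10100100 = 164

164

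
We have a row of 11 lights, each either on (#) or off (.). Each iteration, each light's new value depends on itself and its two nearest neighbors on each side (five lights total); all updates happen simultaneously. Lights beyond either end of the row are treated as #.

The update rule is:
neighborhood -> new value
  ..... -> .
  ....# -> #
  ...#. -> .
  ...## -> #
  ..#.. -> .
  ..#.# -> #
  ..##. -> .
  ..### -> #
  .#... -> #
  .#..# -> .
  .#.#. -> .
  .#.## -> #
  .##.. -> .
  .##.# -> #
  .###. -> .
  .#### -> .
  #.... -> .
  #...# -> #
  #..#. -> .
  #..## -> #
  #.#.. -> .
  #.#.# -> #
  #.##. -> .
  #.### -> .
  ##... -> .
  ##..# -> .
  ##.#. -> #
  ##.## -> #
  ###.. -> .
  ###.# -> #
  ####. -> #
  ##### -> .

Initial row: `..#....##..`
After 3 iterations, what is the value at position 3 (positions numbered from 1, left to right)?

iteration 1: ...#.##...#
iteration 2: .#.##...###
iteration 3: ###...###..
position 3 holds #

#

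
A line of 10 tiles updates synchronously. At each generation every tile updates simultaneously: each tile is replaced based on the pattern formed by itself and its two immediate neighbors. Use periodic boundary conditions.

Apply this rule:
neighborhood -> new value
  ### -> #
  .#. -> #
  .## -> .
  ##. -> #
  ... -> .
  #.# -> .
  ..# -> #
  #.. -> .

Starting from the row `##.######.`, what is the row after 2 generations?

generation 1: .#..#####.
generation 2: ##.#.####.

##.#.####.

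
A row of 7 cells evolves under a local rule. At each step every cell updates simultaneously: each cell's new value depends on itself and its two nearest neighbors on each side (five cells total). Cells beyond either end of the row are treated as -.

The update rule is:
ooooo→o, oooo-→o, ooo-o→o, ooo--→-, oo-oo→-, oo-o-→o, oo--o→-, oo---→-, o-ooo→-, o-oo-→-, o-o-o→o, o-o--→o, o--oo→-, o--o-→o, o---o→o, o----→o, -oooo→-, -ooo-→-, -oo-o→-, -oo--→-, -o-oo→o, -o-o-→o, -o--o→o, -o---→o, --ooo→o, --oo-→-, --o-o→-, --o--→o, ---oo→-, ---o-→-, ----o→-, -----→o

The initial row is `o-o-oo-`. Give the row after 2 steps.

step 1: -ooo---
step 2: -o---oo

-o---oo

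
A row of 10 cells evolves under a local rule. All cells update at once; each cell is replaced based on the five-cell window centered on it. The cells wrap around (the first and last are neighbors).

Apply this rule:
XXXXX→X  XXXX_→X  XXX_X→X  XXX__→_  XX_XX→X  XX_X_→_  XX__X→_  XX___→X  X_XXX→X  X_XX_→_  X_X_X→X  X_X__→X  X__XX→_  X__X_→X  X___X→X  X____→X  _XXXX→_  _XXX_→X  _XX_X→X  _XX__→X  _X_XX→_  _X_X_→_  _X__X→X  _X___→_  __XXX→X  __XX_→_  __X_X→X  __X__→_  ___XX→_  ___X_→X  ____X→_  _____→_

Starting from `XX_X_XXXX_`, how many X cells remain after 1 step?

_X_X_X_XXX
count of X: 6

6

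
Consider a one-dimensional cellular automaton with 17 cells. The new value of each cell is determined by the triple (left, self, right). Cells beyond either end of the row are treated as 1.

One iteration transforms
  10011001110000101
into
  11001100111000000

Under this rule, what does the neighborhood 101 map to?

At position 15 the neighborhood is 101; the next row has 0 there.

0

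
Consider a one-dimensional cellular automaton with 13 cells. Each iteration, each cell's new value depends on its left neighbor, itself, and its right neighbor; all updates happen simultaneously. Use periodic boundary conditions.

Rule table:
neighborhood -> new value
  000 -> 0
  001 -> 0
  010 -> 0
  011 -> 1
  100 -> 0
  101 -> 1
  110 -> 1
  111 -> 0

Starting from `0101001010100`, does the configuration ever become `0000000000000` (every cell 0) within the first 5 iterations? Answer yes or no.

yes

iteration 1: 0010000101000
iteration 2: 0000000010000
iteration 3: 0000000000000
all cells are 0 at iteration 3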